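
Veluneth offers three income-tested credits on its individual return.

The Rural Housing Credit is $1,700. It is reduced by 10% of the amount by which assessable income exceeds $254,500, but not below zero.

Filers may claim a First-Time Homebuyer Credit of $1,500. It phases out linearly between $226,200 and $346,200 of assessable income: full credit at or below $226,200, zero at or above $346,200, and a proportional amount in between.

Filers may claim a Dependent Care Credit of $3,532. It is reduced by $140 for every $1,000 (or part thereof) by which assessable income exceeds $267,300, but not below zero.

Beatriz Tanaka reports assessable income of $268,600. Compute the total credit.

Rural Housing Credit: 10% of the $14,100 excess over $254,500 is $1,410; credit = $1,700 − $1,410 = $290.
First-Time Homebuyer Credit: $268,600 is $42,400 into a $120,000 phase-out range, leaving 77,600/120,000 of the credit: $1,500 × 77,600/120,000 = $970.
Dependent Care Credit: income exceeds $267,300 by $1,300, which is 2 full-or-partial $1,000 increments; reduction = 2 × $140 = $280, leaving $3,252.
Total: $290 + $970 + $3,252 = $4,512.

$4,512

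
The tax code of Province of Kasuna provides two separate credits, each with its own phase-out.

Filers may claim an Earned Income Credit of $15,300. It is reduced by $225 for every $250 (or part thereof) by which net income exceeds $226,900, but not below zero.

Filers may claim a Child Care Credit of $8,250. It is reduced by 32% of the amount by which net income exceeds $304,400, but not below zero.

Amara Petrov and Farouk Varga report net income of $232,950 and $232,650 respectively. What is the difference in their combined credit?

$450

Amara ($232,950): Earned Income Credit: income exceeds $226,900 by $6,050, which is 25 full-or-partial $250 increments; reduction = 25 × $225 = $5,625, leaving $9,675. Child Care Credit: $232,950 is at or below the $304,400 threshold, so the full $8,250 applies. total $9,675 + $8,250 = $17,925
Farouk ($232,650): Earned Income Credit: income exceeds $226,900 by $5,750, which is 23 full-or-partial $250 increments; reduction = 23 × $225 = $5,175, leaving $10,125. Child Care Credit: $232,650 is at or below the $304,400 threshold, so the full $8,250 applies. total $10,125 + $8,250 = $18,375
Difference: |$17,925 − $18,375| = $450.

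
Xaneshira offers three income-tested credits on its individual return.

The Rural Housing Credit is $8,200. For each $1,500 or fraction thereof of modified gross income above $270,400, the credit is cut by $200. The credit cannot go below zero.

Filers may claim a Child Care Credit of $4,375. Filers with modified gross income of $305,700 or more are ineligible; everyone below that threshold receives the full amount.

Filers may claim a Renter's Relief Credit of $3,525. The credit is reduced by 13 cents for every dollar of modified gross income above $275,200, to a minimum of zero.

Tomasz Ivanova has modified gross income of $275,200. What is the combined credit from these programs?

$15,300

Rural Housing Credit: income exceeds $270,400 by $4,800, which is 4 full-or-partial $1,500 increments; reduction = 4 × $200 = $800, leaving $7,400.
Child Care Credit: $275,200 is below the $305,700 cutoff, so the full $4,375 applies.
Renter's Relief Credit: $275,200 is at or below the $275,200 threshold, so the full $3,525 applies.
Total: $7,400 + $4,375 + $3,525 = $15,300.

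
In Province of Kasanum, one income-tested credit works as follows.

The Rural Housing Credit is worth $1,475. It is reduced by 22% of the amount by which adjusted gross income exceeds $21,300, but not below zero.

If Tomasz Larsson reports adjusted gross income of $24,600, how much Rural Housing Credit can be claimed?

$749

Rural Housing Credit: 22% of the $3,300 excess over $21,300 is $726; credit = $1,475 − $726 = $749.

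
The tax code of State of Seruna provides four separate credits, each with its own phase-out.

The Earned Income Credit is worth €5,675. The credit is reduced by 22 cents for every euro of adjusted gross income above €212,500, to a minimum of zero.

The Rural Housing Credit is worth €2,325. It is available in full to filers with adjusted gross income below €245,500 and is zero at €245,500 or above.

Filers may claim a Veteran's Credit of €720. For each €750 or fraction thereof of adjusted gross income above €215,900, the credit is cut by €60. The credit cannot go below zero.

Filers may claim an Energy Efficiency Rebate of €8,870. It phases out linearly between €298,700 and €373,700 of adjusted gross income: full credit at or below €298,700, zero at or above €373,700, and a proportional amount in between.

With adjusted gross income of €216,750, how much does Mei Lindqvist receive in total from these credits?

Earned Income Credit: 22% of the €4,250 excess over €212,500 is €935; credit = €5,675 − €935 = €4,740.
Rural Housing Credit: €216,750 is below the €245,500 cutoff, so the full €2,325 applies.
Veteran's Credit: income exceeds €215,900 by €850, which is 2 full-or-partial €750 increments; reduction = 2 × €60 = €120, leaving €600.
Energy Efficiency Rebate: €216,750 is at or below the €298,700 threshold, so the full €8,870 applies.
Total: €4,740 + €2,325 + €600 + €8,870 = €16,535.

€16,535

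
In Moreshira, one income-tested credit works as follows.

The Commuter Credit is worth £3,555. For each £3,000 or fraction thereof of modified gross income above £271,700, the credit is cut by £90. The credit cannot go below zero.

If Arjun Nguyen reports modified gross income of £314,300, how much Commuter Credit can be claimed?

£2,205

Commuter Credit: income exceeds £271,700 by £42,600, which is 15 full-or-partial £3,000 increments; reduction = 15 × £90 = £1,350, leaving £2,205.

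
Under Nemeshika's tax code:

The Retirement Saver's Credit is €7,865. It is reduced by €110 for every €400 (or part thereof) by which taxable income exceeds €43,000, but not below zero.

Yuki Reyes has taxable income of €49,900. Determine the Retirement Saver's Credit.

€5,885

Retirement Saver's Credit: income exceeds €43,000 by €6,900, which is 18 full-or-partial €400 increments; reduction = 18 × €110 = €1,980, leaving €5,885.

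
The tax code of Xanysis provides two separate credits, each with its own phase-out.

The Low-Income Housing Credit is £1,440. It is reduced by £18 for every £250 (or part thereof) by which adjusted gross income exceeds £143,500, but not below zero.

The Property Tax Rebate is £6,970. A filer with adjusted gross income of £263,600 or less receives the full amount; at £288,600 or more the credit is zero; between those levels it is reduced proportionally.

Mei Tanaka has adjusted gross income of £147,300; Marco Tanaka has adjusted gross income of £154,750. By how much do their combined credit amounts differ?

Mei (£147,300): Low-Income Housing Credit: income exceeds £143,500 by £3,800, which is 16 full-or-partial £250 increments; reduction = 16 × £18 = £288, leaving £1,152. Property Tax Rebate: £147,300 is at or below the £263,600 threshold, so the full £6,970 applies. total £1,152 + £6,970 = £8,122
Marco (£154,750): Low-Income Housing Credit: income exceeds £143,500 by £11,250, which is 45 full-or-partial £250 increments; reduction = 45 × £18 = £810, leaving £630. Property Tax Rebate: £154,750 is at or below the £263,600 threshold, so the full £6,970 applies. total £630 + £6,970 = £7,600
Difference: |£8,122 − £7,600| = £522.

£522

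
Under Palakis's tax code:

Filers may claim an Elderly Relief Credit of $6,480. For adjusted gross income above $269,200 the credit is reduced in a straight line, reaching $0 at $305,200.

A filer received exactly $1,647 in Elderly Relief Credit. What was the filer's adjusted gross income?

$1,647 is 1,647/6,480 of the full $6,480, so 4,833/6,480 of the $36,000 range has been used: income = $269,200 + $36,000 × 4,833/6,480 = $296,050.

$296,050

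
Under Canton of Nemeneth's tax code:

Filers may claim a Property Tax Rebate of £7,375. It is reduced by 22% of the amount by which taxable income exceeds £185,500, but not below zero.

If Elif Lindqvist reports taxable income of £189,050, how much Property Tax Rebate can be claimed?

£6,594

Property Tax Rebate: 22% of the £3,550 excess over £185,500 is £781; credit = £7,375 − £781 = £6,594.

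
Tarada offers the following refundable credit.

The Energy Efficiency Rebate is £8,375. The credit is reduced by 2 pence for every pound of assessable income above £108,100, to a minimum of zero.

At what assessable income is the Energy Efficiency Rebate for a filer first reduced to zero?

The credit falls by 2% of each pound above £108,100, so it reaches zero when the excess is £8,375 / 2% = £418,750: income = £108,100 + £418,750 = £526,850.

£526,850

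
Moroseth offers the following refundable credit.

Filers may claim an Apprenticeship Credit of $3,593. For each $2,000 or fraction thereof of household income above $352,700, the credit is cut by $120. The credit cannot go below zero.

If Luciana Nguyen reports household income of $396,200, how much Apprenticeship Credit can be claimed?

$953

Apprenticeship Credit: income exceeds $352,700 by $43,500, which is 22 full-or-partial $2,000 increments; reduction = 22 × $120 = $2,640, leaving $953.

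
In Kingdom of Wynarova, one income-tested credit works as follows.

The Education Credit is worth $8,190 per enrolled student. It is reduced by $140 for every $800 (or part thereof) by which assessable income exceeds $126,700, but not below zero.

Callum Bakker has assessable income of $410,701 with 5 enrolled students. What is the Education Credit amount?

$0

Education Credit: base = 5 × $8,190 = $40,950. income exceeds $126,700 by $284,001 → 356 increments × $140 = $49,840 ≥ base, so the credit is $0.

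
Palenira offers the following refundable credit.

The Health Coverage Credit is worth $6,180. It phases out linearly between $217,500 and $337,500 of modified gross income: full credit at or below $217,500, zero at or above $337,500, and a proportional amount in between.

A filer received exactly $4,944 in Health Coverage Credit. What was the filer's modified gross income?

$241,500

$4,944 is 4,944/6,180 of the full $6,180, so 1,236/6,180 of the $120,000 range has been used: income = $217,500 + $120,000 × 1,236/6,180 = $241,500.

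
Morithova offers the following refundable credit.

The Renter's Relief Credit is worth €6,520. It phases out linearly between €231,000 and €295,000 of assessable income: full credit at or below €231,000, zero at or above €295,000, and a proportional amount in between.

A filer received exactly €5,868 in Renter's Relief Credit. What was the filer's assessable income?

€5,868 is 5,868/6,520 of the full €6,520, so 652/6,520 of the €64,000 range has been used: income = €231,000 + €64,000 × 652/6,520 = €237,400.

€237,400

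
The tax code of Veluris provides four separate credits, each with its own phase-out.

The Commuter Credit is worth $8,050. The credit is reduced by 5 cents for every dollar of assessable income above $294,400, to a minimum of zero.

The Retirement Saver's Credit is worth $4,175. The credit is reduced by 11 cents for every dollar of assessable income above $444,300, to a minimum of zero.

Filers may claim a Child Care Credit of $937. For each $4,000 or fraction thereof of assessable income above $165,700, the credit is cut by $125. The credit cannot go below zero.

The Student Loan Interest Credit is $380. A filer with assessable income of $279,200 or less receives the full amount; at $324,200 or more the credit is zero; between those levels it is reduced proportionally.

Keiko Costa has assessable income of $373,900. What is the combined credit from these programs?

Commuter Credit: 5% of the $79,500 excess over $294,400 is $3,975; credit = $8,050 − $3,975 = $4,075.
Retirement Saver's Credit: $373,900 is at or below the $444,300 threshold, so the full $4,175 applies.
Child Care Credit: income exceeds $165,700 by $208,200 → 53 increments × $125 = $6,625 ≥ base, so the credit is $0.
Student Loan Interest Credit: $373,900 is at or above $324,200, so the credit is $0.
Total: $4,075 + $4,175 + $0 + $0 = $8,250.

$8,250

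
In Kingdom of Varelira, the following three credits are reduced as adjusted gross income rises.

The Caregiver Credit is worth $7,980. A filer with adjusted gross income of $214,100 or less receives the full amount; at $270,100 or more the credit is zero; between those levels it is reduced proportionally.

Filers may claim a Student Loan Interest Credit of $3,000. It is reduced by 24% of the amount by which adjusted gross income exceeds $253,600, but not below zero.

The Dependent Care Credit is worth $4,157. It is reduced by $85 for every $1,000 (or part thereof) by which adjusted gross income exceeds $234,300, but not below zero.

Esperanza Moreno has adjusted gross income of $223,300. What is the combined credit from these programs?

$13,826

Caregiver Credit: $223,300 is $9,200 into a $56,000 phase-out range, leaving 46,800/56,000 of the credit: $7,980 × 46,800/56,000 = $6,669.
Student Loan Interest Credit: $223,300 is at or below the $253,600 threshold, so the full $3,000 applies.
Dependent Care Credit: $223,300 is at or below the $234,300 threshold, so the full $4,157 applies.
Total: $6,669 + $3,000 + $4,157 = $13,826.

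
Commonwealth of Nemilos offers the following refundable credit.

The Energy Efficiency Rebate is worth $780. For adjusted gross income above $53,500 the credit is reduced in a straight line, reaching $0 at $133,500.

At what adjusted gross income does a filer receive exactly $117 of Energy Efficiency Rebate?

$117 is 117/780 of the full $780, so 663/780 of the $80,000 range has been used: income = $53,500 + $80,000 × 663/780 = $121,500.

$121,500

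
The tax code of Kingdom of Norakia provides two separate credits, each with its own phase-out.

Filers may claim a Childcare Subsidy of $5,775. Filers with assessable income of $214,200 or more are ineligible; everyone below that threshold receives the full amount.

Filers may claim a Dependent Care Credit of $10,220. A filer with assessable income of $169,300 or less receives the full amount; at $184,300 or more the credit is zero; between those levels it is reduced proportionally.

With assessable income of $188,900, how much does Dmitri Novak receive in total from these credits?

Childcare Subsidy: $188,900 is below the $214,200 cutoff, so the full $5,775 applies.
Dependent Care Credit: $188,900 is at or above $184,300, so the credit is $0.
Total: $5,775 + $0 = $5,775.

$5,775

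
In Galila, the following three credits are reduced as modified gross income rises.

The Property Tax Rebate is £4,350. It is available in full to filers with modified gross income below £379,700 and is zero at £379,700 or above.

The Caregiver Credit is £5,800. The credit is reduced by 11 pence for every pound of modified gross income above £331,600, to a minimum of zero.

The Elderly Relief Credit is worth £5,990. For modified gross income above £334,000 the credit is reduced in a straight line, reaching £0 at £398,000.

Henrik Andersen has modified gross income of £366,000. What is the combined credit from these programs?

£9,361

Property Tax Rebate: £366,000 is below the £379,700 cutoff, so the full £4,350 applies.
Caregiver Credit: 11% of the £34,400 excess over £331,600 is £3,784; credit = £5,800 − £3,784 = £2,016.
Elderly Relief Credit: £366,000 is £32,000 into a £64,000 phase-out range, leaving 32,000/64,000 of the credit: £5,990 × 32,000/64,000 = £2,995.
Total: £4,350 + £2,016 + £2,995 = £9,361.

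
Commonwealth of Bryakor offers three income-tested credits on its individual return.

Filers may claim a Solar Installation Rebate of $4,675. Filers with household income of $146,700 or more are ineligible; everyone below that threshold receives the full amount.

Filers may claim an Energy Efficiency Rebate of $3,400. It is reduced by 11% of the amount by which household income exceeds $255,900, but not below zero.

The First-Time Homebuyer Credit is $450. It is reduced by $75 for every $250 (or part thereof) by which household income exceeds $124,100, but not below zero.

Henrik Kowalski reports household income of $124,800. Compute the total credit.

Solar Installation Rebate: $124,800 is below the $146,700 cutoff, so the full $4,675 applies.
Energy Efficiency Rebate: $124,800 is at or below the $255,900 threshold, so the full $3,400 applies.
First-Time Homebuyer Credit: income exceeds $124,100 by $700, which is 3 full-or-partial $250 increments; reduction = 3 × $75 = $225, leaving $225.
Total: $4,675 + $3,400 + $225 = $8,300.

$8,300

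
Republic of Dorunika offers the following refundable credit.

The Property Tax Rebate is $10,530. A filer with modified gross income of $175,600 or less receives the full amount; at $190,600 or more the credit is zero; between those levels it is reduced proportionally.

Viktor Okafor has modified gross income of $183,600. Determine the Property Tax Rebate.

Property Tax Rebate: $183,600 is $8,000 into a $15,000 phase-out range, leaving 7,000/15,000 of the credit: $10,530 × 7,000/15,000 = $4,914.

$4,914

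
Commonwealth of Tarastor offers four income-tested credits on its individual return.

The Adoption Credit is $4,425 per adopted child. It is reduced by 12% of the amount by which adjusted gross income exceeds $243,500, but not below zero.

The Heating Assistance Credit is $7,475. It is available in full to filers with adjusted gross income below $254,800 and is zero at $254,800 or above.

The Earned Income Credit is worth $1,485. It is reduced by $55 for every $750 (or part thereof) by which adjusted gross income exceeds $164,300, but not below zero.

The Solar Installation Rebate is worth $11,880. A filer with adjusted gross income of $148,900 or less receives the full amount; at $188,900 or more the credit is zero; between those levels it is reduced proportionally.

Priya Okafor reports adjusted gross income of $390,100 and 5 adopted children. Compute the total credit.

$4,533

Adoption Credit: base = 5 × $4,425 = $22,125. 12% of the $146,600 excess over $243,500 is $17,592; credit = $22,125 − $17,592 = $4,533.
Heating Assistance Credit: $390,100 meets or exceeds the $254,800 cutoff, so the credit is $0.
Earned Income Credit: income exceeds $164,300 by $225,800 → 302 increments × $55 = $16,610 ≥ base, so the credit is $0.
Solar Installation Rebate: $390,100 is at or above $188,900, so the credit is $0.
Total: $4,533 + $0 + $0 + $0 = $4,533.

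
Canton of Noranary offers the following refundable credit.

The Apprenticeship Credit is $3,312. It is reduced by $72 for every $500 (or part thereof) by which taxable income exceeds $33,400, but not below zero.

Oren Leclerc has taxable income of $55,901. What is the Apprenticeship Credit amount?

$0

Apprenticeship Credit: income exceeds $33,400 by $22,501 → 46 increments × $72 = $3,312 ≥ base, so the credit is $0.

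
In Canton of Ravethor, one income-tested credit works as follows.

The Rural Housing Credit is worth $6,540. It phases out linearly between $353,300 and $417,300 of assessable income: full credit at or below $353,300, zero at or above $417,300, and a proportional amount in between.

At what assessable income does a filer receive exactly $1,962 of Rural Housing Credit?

$398,100

$1,962 is 1,962/6,540 of the full $6,540, so 4,578/6,540 of the $64,000 range has been used: income = $353,300 + $64,000 × 4,578/6,540 = $398,100.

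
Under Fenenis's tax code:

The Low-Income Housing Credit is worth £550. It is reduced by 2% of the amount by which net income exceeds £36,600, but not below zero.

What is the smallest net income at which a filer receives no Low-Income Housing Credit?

£64,100

The credit falls by 2% of each pound above £36,600, so it reaches zero when the excess is £550 / 2% = £27,500: income = £36,600 + £27,500 = £64,100.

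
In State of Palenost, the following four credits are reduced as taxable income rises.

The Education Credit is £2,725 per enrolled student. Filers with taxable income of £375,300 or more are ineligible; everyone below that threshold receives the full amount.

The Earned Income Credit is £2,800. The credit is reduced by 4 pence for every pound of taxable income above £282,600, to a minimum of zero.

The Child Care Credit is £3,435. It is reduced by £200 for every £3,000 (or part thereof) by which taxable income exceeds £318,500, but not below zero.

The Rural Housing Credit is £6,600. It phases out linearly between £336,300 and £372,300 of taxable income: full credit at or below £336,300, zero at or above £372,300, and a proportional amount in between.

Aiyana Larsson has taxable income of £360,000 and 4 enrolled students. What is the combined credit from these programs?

Education Credit: base = 4 × £2,725 = £10,900. £360,000 is below the £375,300 cutoff, so the full £10,900 applies.
Earned Income Credit: 4% of the £77,400 excess over £282,600 is £3,096 ≥ base, so the credit is £0.
Child Care Credit: income exceeds £318,500 by £41,500, which is 14 full-or-partial £3,000 increments; reduction = 14 × £200 = £2,800, leaving £635.
Rural Housing Credit: £360,000 is £23,700 into a £36,000 phase-out range, leaving 12,300/36,000 of the credit: £6,600 × 12,300/36,000 = £2,255.
Total: £10,900 + £0 + £635 + £2,255 = £13,790.

£13,790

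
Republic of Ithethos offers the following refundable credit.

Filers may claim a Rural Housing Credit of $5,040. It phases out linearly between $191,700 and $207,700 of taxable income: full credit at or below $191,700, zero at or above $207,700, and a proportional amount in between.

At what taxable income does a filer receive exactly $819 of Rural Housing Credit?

$205,100

$819 is 819/5,040 of the full $5,040, so 4,221/5,040 of the $16,000 range has been used: income = $191,700 + $16,000 × 4,221/5,040 = $205,100.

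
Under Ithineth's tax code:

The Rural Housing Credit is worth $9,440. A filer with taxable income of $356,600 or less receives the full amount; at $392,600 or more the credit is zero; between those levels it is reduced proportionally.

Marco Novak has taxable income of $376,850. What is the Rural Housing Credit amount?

Rural Housing Credit: $376,850 is $20,250 into a $36,000 phase-out range, leaving 15,750/36,000 of the credit: $9,440 × 15,750/36,000 = $4,130.

$4,130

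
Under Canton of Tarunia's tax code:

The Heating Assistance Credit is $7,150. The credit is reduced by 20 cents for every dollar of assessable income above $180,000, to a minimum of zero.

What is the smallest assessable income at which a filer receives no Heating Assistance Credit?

The credit falls by 20% of each dollar above $180,000, so it reaches zero when the excess is $7,150 / 20% = $35,750: income = $180,000 + $35,750 = $215,750.

$215,750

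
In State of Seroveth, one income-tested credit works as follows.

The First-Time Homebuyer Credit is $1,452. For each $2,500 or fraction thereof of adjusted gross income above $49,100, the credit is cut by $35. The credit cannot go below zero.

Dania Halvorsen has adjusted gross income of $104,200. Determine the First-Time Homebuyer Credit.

$647

First-Time Homebuyer Credit: income exceeds $49,100 by $55,100, which is 23 full-or-partial $2,500 increments; reduction = 23 × $35 = $805, leaving $647.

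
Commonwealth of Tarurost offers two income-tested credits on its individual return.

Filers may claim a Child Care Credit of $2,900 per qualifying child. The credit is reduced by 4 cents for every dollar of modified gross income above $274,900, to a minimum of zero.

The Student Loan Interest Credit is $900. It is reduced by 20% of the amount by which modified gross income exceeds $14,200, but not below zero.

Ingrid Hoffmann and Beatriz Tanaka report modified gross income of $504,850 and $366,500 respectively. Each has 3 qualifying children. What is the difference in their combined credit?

$5,036

Ingrid ($504,850): Child Care Credit: base = 3 × $2,900 = $8,700. 4% of the $229,950 excess over $274,900 is $9,198 ≥ base, so the credit is $0. Student Loan Interest Credit: 20% of the $490,650 excess over $14,200 is $98,130 ≥ base, so the credit is $0. total $0 + $0 = $0
Beatriz ($366,500): Child Care Credit: base = 3 × $2,900 = $8,700. 4% of the $91,600 excess over $274,900 is $3,664; credit = $8,700 − $3,664 = $5,036. Student Loan Interest Credit: 20% of the $352,300 excess over $14,200 is $70,460 ≥ base, so the credit is $0. total $5,036 + $0 = $5,036
Difference: |$0 − $5,036| = $5,036.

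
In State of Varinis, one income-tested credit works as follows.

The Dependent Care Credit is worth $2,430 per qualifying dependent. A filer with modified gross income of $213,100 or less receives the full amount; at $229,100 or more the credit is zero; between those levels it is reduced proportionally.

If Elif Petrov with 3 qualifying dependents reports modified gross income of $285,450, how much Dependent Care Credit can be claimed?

Dependent Care Credit: base = 3 × $2,430 = $7,290. $285,450 is at or above $229,100, so the credit is $0.

$0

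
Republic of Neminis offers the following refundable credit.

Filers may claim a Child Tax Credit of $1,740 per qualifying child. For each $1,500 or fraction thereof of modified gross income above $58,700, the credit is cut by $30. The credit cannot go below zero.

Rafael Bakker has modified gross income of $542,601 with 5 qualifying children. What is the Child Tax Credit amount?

$0

Child Tax Credit: base = 5 × $1,740 = $8,700. income exceeds $58,700 by $483,901 → 323 increments × $30 = $9,690 ≥ base, so the credit is $0.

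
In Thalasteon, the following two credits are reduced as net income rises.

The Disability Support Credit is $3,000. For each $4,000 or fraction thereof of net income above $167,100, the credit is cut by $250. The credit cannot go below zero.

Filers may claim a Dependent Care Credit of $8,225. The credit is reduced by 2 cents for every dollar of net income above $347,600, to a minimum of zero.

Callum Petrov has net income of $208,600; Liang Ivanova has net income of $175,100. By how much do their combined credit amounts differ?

$2,250

Callum ($208,600): Disability Support Credit: income exceeds $167,100 by $41,500, which is 11 full-or-partial $4,000 increments; reduction = 11 × $250 = $2,750, leaving $250. Dependent Care Credit: $208,600 is at or below the $347,600 threshold, so the full $8,225 applies. total $250 + $8,225 = $8,475
Liang ($175,100): Disability Support Credit: income exceeds $167,100 by $8,000, which is 2 full-or-partial $4,000 increments; reduction = 2 × $250 = $500, leaving $2,500. Dependent Care Credit: $175,100 is at or below the $347,600 threshold, so the full $8,225 applies. total $2,500 + $8,225 = $10,725
Difference: |$8,475 − $10,725| = $2,250.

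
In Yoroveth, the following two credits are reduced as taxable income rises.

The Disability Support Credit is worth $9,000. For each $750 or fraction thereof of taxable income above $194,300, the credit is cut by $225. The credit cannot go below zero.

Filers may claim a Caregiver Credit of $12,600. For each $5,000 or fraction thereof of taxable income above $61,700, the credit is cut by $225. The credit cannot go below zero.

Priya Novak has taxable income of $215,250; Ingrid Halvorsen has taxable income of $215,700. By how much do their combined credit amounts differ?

$225

Priya ($215,250): Disability Support Credit: income exceeds $194,300 by $20,950, which is 28 full-or-partial $750 increments; reduction = 28 × $225 = $6,300, leaving $2,700. Caregiver Credit: income exceeds $61,700 by $153,550, which is 31 full-or-partial $5,000 increments; reduction = 31 × $225 = $6,975, leaving $5,625. total $2,700 + $5,625 = $8,325
Ingrid ($215,700): Disability Support Credit: income exceeds $194,300 by $21,400, which is 29 full-or-partial $750 increments; reduction = 29 × $225 = $6,525, leaving $2,475. Caregiver Credit: income exceeds $61,700 by $154,000, which is 31 full-or-partial $5,000 increments; reduction = 31 × $225 = $6,975, leaving $5,625. total $2,475 + $5,625 = $8,100
Difference: |$8,325 − $8,100| = $225.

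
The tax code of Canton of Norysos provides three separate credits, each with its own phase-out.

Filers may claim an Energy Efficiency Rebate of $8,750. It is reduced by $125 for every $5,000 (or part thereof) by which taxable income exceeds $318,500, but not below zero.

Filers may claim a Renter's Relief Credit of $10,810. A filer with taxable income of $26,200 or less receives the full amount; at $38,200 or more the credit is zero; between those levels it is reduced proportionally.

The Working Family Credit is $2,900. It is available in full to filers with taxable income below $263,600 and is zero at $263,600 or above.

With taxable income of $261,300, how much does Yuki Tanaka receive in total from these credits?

Energy Efficiency Rebate: $261,300 is at or below the $318,500 threshold, so the full $8,750 applies.
Renter's Relief Credit: $261,300 is at or above $38,200, so the credit is $0.
Working Family Credit: $261,300 is below the $263,600 cutoff, so the full $2,900 applies.
Total: $8,750 + $0 + $2,900 = $11,650.

$11,650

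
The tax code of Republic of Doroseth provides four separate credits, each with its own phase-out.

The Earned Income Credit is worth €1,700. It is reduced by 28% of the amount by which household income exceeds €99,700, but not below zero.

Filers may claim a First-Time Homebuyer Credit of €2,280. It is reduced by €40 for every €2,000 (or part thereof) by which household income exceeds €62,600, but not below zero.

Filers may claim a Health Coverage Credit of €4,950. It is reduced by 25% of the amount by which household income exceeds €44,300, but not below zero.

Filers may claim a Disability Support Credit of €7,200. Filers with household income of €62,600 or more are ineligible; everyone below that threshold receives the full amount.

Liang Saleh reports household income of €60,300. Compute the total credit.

Earned Income Credit: €60,300 is at or below the €99,700 threshold, so the full €1,700 applies.
First-Time Homebuyer Credit: €60,300 is at or below the €62,600 threshold, so the full €2,280 applies.
Health Coverage Credit: 25% of the €16,000 excess over €44,300 is €4,000; credit = €4,950 − €4,000 = €950.
Disability Support Credit: €60,300 is below the €62,600 cutoff, so the full €7,200 applies.
Total: €1,700 + €2,280 + €950 + €7,200 = €12,130.

€12,130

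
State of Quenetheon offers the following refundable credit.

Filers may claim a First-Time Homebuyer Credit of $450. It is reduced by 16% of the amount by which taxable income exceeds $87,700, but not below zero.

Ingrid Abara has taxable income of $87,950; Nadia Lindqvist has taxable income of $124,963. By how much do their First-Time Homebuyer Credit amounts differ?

$410

Ingrid ($87,950): First-Time Homebuyer Credit: 16% of the $250 excess over $87,700 is $40; credit = $450 − $40 = $410.
Nadia ($124,963): First-Time Homebuyer Credit: 16% of the $37,263 excess over $87,700 is $5,962.08 ≥ base, so the credit is $0.
Difference: |$410 − $0| = $410.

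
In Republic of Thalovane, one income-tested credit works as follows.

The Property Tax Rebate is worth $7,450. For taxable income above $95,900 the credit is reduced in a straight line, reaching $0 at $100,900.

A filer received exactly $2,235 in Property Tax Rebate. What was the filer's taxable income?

$2,235 is 2,235/7,450 of the full $7,450, so 5,215/7,450 of the $5,000 range has been used: income = $95,900 + $5,000 × 5,215/7,450 = $99,400.

$99,400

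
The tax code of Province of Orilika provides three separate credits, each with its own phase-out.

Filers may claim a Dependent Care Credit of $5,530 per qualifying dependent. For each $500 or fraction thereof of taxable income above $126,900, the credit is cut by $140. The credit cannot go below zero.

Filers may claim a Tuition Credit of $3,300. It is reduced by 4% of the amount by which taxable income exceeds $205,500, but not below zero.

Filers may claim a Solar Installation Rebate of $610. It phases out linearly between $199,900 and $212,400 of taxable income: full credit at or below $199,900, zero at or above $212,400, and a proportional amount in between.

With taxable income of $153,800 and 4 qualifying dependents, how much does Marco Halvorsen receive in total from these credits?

$18,470

Dependent Care Credit: base = 4 × $5,530 = $22,120. income exceeds $126,900 by $26,900, which is 54 full-or-partial $500 increments; reduction = 54 × $140 = $7,560, leaving $14,560.
Tuition Credit: $153,800 is at or below the $205,500 threshold, so the full $3,300 applies.
Solar Installation Rebate: $153,800 is at or below the $199,900 threshold, so the full $610 applies.
Total: $14,560 + $3,300 + $610 = $18,470.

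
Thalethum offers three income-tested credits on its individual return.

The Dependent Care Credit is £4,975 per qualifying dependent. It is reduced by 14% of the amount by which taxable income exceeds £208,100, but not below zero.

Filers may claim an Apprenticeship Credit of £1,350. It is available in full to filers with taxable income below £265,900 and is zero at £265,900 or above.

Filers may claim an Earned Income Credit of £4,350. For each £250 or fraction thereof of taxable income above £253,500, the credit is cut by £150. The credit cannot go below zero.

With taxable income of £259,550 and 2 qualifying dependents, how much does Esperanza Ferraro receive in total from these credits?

£4,697

Dependent Care Credit: base = 2 × £4,975 = £9,950. 14% of the £51,450 excess over £208,100 is £7,203; credit = £9,950 − £7,203 = £2,747.
Apprenticeship Credit: £259,550 is below the £265,900 cutoff, so the full £1,350 applies.
Earned Income Credit: income exceeds £253,500 by £6,050, which is 25 full-or-partial £250 increments; reduction = 25 × £150 = £3,750, leaving £600.
Total: £2,747 + £1,350 + £600 = £4,697.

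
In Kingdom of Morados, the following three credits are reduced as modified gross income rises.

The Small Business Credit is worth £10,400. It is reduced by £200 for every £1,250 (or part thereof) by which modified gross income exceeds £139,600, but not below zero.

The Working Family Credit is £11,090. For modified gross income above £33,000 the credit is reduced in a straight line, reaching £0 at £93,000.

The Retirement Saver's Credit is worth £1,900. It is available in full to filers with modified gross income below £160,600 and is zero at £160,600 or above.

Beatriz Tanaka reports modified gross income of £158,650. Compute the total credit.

Small Business Credit: income exceeds £139,600 by £19,050, which is 16 full-or-partial £1,250 increments; reduction = 16 × £200 = £3,200, leaving £7,200.
Working Family Credit: £158,650 is at or above £93,000, so the credit is £0.
Retirement Saver's Credit: £158,650 is below the £160,600 cutoff, so the full £1,900 applies.
Total: £7,200 + £0 + £1,900 = £9,100.

£9,100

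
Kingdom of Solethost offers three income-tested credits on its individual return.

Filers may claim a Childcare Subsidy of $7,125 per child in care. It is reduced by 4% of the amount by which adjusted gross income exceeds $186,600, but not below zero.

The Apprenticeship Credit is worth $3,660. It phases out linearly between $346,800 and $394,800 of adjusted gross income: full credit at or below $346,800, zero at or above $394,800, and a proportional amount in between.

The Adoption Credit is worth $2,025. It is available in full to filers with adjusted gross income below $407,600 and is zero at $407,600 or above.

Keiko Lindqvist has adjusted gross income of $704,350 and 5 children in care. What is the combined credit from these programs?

Childcare Subsidy: base = 5 × $7,125 = $35,625. 4% of the $517,750 excess over $186,600 is $20,710; credit = $35,625 − $20,710 = $14,915.
Apprenticeship Credit: $704,350 is at or above $394,800, so the credit is $0.
Adoption Credit: $704,350 meets or exceeds the $407,600 cutoff, so the credit is $0.
Total: $14,915 + $0 + $0 = $14,915.

$14,915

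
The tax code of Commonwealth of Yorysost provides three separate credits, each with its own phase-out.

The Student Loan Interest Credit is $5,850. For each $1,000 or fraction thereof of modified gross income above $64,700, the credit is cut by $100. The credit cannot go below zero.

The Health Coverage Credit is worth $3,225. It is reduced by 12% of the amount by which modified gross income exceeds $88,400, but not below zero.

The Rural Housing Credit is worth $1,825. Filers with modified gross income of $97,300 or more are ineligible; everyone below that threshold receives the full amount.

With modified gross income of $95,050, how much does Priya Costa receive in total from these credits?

Student Loan Interest Credit: income exceeds $64,700 by $30,350, which is 31 full-or-partial $1,000 increments; reduction = 31 × $100 = $3,100, leaving $2,750.
Health Coverage Credit: 12% of the $6,650 excess over $88,400 is $798; credit = $3,225 − $798 = $2,427.
Rural Housing Credit: $95,050 is below the $97,300 cutoff, so the full $1,825 applies.
Total: $2,750 + $2,427 + $1,825 = $7,002.

$7,002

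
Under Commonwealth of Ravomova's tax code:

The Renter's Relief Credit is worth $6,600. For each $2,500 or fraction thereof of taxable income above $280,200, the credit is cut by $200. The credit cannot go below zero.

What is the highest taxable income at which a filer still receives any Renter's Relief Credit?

After 32 increments the reduction is 32 × $200 = $6,400, leaving $200; one more increment wipes it out. Increment 32 ends at excess 32 × $2,500 = $80,000, so the highest qualifying income is $280,200 + $80,000 = $360,200.

$360,200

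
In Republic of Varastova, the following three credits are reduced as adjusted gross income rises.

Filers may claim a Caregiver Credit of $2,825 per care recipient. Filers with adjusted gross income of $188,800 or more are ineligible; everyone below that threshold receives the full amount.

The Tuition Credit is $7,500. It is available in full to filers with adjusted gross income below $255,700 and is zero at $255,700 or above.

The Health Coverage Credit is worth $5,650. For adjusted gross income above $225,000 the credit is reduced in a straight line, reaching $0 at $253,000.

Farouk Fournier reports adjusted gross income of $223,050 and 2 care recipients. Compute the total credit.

$13,150

Caregiver Credit: base = 2 × $2,825 = $5,650. $223,050 meets or exceeds the $188,800 cutoff, so the credit is $0.
Tuition Credit: $223,050 is below the $255,700 cutoff, so the full $7,500 applies.
Health Coverage Credit: $223,050 is at or below the $225,000 threshold, so the full $5,650 applies.
Total: $0 + $7,500 + $5,650 = $13,150.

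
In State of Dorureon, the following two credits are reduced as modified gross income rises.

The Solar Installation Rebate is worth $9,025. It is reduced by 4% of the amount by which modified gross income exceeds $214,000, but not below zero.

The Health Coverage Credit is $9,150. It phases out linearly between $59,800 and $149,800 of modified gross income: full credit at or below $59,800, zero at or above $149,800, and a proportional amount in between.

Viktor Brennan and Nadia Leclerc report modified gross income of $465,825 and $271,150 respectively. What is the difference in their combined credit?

$6,739

Viktor ($465,825): Solar Installation Rebate: 4% of the $251,825 excess over $214,000 is $10,073 ≥ base, so the credit is $0. Health Coverage Credit: $465,825 is at or above $149,800, so the credit is $0. total $0 + $0 = $0
Nadia ($271,150): Solar Installation Rebate: 4% of the $57,150 excess over $214,000 is $2,286; credit = $9,025 − $2,286 = $6,739. Health Coverage Credit: $271,150 is at or above $149,800, so the credit is $0. total $6,739 + $0 = $6,739
Difference: |$0 − $6,739| = $6,739.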